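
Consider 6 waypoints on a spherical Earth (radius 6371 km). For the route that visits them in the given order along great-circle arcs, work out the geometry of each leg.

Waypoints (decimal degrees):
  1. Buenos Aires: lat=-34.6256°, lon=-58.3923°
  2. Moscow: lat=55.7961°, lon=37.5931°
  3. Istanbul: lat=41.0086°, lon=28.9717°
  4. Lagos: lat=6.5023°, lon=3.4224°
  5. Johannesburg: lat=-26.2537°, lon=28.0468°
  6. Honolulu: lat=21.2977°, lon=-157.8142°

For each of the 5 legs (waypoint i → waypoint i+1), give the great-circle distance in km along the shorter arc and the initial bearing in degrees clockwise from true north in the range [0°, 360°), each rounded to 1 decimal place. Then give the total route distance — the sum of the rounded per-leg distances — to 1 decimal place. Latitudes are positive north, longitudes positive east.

Leg 1: φ1=-0.6043307, φ2=0.9738257, Δφ=1.5781564, Δλ=1.6752613 rad; a=sin²(Δφ/2)+cosφ1·cosφ2·sin²(Δλ/2)=0.7590849734; c=2·atan2(√a, √(1-a))=2.115506169; dist=6371·c=13477.890 ≈ 13477.9 km; running total=13477.9 km
Leg 1 bearing: y=sinΔλ·cosφ2=0.55907517, x=cosφ1·sinφ2-sinφ1·cosφ2·cosΔλ=0.64725178; θ=atan2(y, x)=40.8194° ≈ 40.8°
Leg 2: φ1=0.9738257, φ2=0.7157351, Δφ=-0.2580906, Δλ=-0.1504718 rad; a=sin²(Δφ/2)+cosφ1·cosφ2·sin²(Δλ/2)=0.0189570668; c=2·atan2(√a, √(1-a))=0.276246868; dist=6371·c=1759.969 ≈ 1760.0 km; running total=15237.9 km
Leg 2 bearing: y=sinΔλ·cosφ2=-0.11311970, x=cosφ1·sinφ2-sinφ1·cosφ2·cosΔλ=-0.24818283; θ=atan2(y, x)=-155.4969° <0 so +360° → 204.5031° ≈ 204.5°
Leg 3: φ1=0.7157351, φ2=0.1134865, Δφ=-0.6022485, Δλ=-0.4459194 rad; a=sin²(Δφ/2)+cosφ1·cosφ2·sin²(Δλ/2)=0.1246257188; c=2·atan2(√a, √(1-a))=0.721601801; dist=6371·c=4597.325 ≈ 4597.3 km; running total=19835.2 km
Leg 3 bearing: y=sinΔλ·cosφ2=-0.42851323, x=cosφ1·sinφ2-sinφ1·cosφ2·cosΔλ=-0.50274547; θ=atan2(y, x)=-139.5575° <0 so +360° → 220.4425° ≈ 220.4°
Leg 4: φ1=0.1134865, φ2=-0.4582135, Δφ=-0.5717000, Δλ=0.4297769 rad; a=sin²(Δφ/2)+cosφ1·cosφ2·sin²(Δλ/2)=0.1200265614; c=2·atan2(√a, √(1-a))=0.707564945; dist=6371·c=4507.896 ≈ 4507.9 km; running total=24343.1 km
Leg 4 bearing: y=sinΔλ·cosφ2=0.37368624, x=cosφ1·sinφ2-sinφ1·cosφ2·cosΔλ=-0.53182642; θ=atan2(y, x)=144.9063° ≈ 144.9°
Leg 5: φ1=-0.4582135, φ2=0.3717150, Δφ=0.8299285, Δλ=-3.2438864 rad; a=sin²(Δφ/2)+cosφ1·cosφ2·sin²(Δλ/2)=0.9959466544; c=2·atan2(√a, √(1-a))=3.014174696; dist=6371·c=19203.307 ≈ 19203.3 km; running total=43546.4 km
Leg 5 bearing: y=sinΔλ·cosφ2=0.09514155, x=cosφ1·sinφ2-sinφ1·cosφ2·cosΔλ=-0.08423627; θ=atan2(y, x)=131.5210° ≈ 131.5°

Leg 1: dist=13477.9 km, bearing=40.8°
Leg 2: dist=1760.0 km, bearing=204.5°
Leg 3: dist=4597.3 km, bearing=220.4°
Leg 4: dist=4507.9 km, bearing=144.9°
Leg 5: dist=19203.3 km, bearing=131.5°
Total: 43546.4 km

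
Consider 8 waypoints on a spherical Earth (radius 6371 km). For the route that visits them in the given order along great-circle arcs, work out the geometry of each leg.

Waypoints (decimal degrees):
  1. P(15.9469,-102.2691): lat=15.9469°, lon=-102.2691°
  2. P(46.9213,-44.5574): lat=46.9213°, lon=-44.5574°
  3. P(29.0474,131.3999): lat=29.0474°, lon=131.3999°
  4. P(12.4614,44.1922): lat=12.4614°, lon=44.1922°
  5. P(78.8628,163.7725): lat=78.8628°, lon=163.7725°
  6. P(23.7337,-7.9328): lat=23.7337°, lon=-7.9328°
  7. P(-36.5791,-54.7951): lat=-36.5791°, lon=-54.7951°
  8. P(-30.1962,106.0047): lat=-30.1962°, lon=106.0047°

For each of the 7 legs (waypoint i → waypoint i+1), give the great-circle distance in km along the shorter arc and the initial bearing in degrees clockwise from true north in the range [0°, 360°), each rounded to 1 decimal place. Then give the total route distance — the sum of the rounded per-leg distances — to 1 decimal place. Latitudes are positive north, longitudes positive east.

Leg 1: dist=6286.0 km, bearing=43.8°
Leg 2: dist=11558.0 km, bearing=3.6°
Leg 3: dist=9071.8 km, bearing=279.6°
Leg 4: dist=9250.1 km, bearing=9.7°
Leg 5: dist=8594.8 km, bearing=352.2°
Leg 6: dist=8313.4 km, bearing=217.4°
Leg 7: dist=12324.6 km, bearing=162.3°
Total: 65398.7 km

Leg 1: φ1=0.2783259, φ2=0.8189312, Δφ=0.5406053, Δλ=1.0072592 rad; a=sin²(Δφ/2)+cosφ1·cosφ2·sin²(Δλ/2)=0.2242576386; c=2·atan2(√a, √(1-a))=0.986653285; dist=6371·c=6285.968 ≈ 6286.0 km; running total=6286.0 km
Leg 1 bearing: y=sinΔλ·cosφ2=0.57739028, x=cosφ1·sinφ2-sinφ1·cosφ2·cosΔλ=0.60206733; θ=atan2(y, x)=43.8014° ≈ 43.8°
Leg 2: φ1=0.8189312, φ2=0.5069728, Δφ=-0.3119584, Δλ=3.0710342 rad; a=sin²(Δφ/2)+cosφ1·cosφ2·sin²(Δλ/2)=0.6204831127; c=2·atan2(√a, √(1-a))=1.814157616; dist=6371·c=11557.998 ≈ 11558.0 km; running total=17844.0 km
Leg 2 bearing: y=sinΔλ·cosφ2=0.06163230, x=cosφ1·sinφ2-sinφ1·cosφ2·cosΔλ=0.96857459; θ=atan2(y, x)=3.6409° ≈ 3.6°
Leg 3: φ1=0.5069728, φ2=0.2174925, Δφ=-0.2894803, Δλ=-1.5220615 rad; a=sin²(Δφ/2)+cosφ1·cosφ2·sin²(Δλ/2)=0.4268230410; c=2·atan2(√a, √(1-a))=1.423914837; dist=6371·c=9071.761 ≈ 9071.8 km; running total=26915.8 km
Leg 3 bearing: y=sinΔλ·cosφ2=-0.97528226, x=cosφ1·sinφ2-sinφ1·cosφ2·cosΔλ=0.16554466; θ=atan2(y, x)=-80.3664° <0 so +360° → 279.6336° ≈ 279.6°
Leg 4: φ1=0.2174925, φ2=1.3764155, Δφ=1.1589231, Δλ=2.0870700 rad; a=sin²(Δφ/2)+cosφ1·cosφ2·sin²(Δλ/2)=0.4406935690; c=2·atan2(√a, √(1-a))=1.451903562; dist=6371·c=9250.078 ≈ 9250.1 km; running total=36165.9 km
Leg 4 bearing: y=sinΔλ·cosφ2=0.16798360, x=cosφ1·sinφ2-sinφ1·cosφ2·cosΔλ=0.97862787; θ=atan2(y, x)=9.7400° ≈ 9.7°
Leg 5: φ1=1.3764155, φ2=0.4142312, Δφ=-0.9621843, Δλ=-2.9968228 rad; a=sin²(Δφ/2)+cosφ1·cosφ2·sin²(Δλ/2)=0.3900333277; c=2·atan2(√a, √(1-a))=1.349050185; dist=6371·c=8594.799 ≈ 8594.8 km; running total=44760.7 km
Leg 5 bearing: y=sinΔλ·cosφ2=-0.13206363, x=cosφ1·sinφ2-sinφ1·cosφ2·cosΔλ=0.96653428; θ=atan2(y, x)=-7.7805° <0 so +360° → 352.2195° ≈ 352.2°
Leg 6: φ1=0.4142312, φ2=-0.6384257, Δφ=-1.0526569, Δλ=-0.8179014 rad; a=sin²(Δφ/2)+cosφ1·cosφ2·sin²(Δλ/2)=0.3686069048; c=2·atan2(√a, √(1-a))=1.304887574; dist=6371·c=8313.439 ≈ 8313.4 km; running total=53074.1 km
Leg 6 bearing: y=sinΔλ·cosφ2=-0.58598464, x=cosφ1·sinφ2-sinφ1·cosφ2·cosΔλ=-0.76652816; θ=atan2(y, x)=-142.6033° <0 so +360° → 217.3967° ≈ 217.4°
Leg 7: φ1=-0.6384257, φ2=-0.5270231, Δφ=0.1114026, Δλ=2.8064859 rad; a=sin²(Δφ/2)+cosφ1·cosφ2·sin²(Δλ/2)=0.6778653201; c=2·atan2(√a, √(1-a))=1.934492055; dist=6371·c=12324.649 ≈ 12324.6 km; running total=65398.7 km
Leg 7 bearing: y=sinΔλ·cosφ2=0.28424498, x=cosφ1·sinφ2-sinφ1·cosφ2·cosΔλ=-0.89031483; θ=atan2(y, x)=162.2936° ≈ 162.3°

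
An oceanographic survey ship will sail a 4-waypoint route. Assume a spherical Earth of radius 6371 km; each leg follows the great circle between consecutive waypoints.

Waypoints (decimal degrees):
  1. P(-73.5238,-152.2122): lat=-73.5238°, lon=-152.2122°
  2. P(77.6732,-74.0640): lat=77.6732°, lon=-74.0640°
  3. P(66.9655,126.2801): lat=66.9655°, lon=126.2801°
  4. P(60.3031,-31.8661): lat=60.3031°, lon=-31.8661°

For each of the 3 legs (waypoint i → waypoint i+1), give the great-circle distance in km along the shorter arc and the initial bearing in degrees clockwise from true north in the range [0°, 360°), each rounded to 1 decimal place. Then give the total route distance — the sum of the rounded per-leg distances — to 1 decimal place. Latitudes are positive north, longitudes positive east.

Leg 1: dist=17521.8 km, bearing=33.2°
Leg 2: dist=3874.3 km, bearing=346.2°
Leg 3: dist=5751.2 km, bearing=346.4°
Total: 27147.3 km

Leg 1: φ1=-1.2832324, φ2=1.3556531, Δφ=2.6388855, Δλ=1.3639434 rad; a=sin²(Δφ/2)+cosφ1·cosφ2·sin²(Δλ/2)=0.9621972854; c=2·atan2(√a, √(1-a))=2.750241626; dist=6371·c=17521.789 ≈ 17521.8 km; running total=17521.8 km
Leg 1 bearing: y=sinΔλ·cosφ2=0.20893627, x=cosφ1·sinφ2-sinφ1·cosφ2·cosΔλ=0.31912429; θ=atan2(y, x)=33.2135° ≈ 33.2°
Leg 2: φ1=1.3556531, φ2=1.1687685, Δφ=-0.1868846, Δλ=3.4966642 rad; a=sin²(Δφ/2)+cosφ1·cosφ2·sin²(Δλ/2)=0.0896351871; c=2·atan2(√a, √(1-a))=0.608109382; dist=6371·c=3874.265 ≈ 3874.3 km; running total=21396.1 km
Leg 2 bearing: y=sinΔλ·cosφ2=-0.13603325, x=cosφ1·sinφ2-sinφ1·cosφ2·cosΔλ=0.55488543; θ=atan2(y, x)=-13.7747° <0 so +360° → 346.2253° ≈ 346.2°
Leg 3: φ1=1.1687685, φ2=1.0524876, Δφ=-0.1162808, Δλ=-2.7601719 rad; a=sin²(Δφ/2)+cosφ1·cosφ2·sin²(Δλ/2)=0.1902585651; c=2·atan2(√a, √(1-a))=0.902712551; dist=6371·c=5751.182 ≈ 5751.2 km; running total=27147.3 km
Leg 3 bearing: y=sinΔλ·cosφ2=-0.18441180, x=cosφ1·sinφ2-sinφ1·cosφ2·cosΔλ=0.76304211; θ=atan2(y, x)=-13.5867° <0 so +360° → 346.4133° ≈ 346.4°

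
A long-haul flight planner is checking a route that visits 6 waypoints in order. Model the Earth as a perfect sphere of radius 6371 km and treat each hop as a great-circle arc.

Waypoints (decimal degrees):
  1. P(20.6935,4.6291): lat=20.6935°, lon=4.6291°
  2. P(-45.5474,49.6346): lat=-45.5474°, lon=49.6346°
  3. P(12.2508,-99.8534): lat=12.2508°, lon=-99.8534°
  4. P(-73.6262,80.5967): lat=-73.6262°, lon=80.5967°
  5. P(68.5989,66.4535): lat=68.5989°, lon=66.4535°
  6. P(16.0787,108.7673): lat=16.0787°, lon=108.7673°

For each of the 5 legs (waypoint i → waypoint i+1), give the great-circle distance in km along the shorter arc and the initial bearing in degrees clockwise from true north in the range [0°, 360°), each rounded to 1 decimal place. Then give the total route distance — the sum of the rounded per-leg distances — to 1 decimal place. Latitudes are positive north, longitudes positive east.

Leg 1: φ1=0.3611697, φ2=-0.7949521, Δφ=-1.1561218, Δλ=0.7854942 rad; a=sin²(Δφ/2)+cosφ1·cosφ2·sin²(Δλ/2)=0.3945188382; c=2·atan2(√a, √(1-a))=1.358236991; dist=6371·c=8653.328 ≈ 8653.3 km; running total=8653.3 km
Leg 1 bearing: y=sinΔλ·cosφ2=0.49524782, x=cosφ1·sinφ2-sinφ1·cosφ2·cosΔλ=-0.84274818; θ=atan2(y, x)=149.5590° ≈ 149.6°
Leg 2: φ1=-0.7949521, φ2=0.2138168, Δφ=1.0087689, Δλ=-2.6090578 rad; a=sin²(Δφ/2)+cosφ1·cosφ2·sin²(Δλ/2)=0.8705350669; c=2·atan2(√a, √(1-a))=2.405459105; dist=6371·c=15325.180 ≈ 15325.2 km; running total=23978.5 km
Leg 2 bearing: y=sinΔλ·cosφ2=-0.49615711, x=cosφ1·sinφ2-sinφ1·cosφ2·cosΔλ=-0.45237504; θ=atan2(y, x)=-132.3572° <0 so +360° → 227.6428° ≈ 227.6°
Leg 3: φ1=0.2138168, φ2=-1.2850196, Δφ=-1.4988364, Δλ=3.1494484 rad; a=sin²(Δφ/2)+cosφ1·cosφ2·sin²(Δλ/2)=0.7395301382; c=2·atan2(√a, √(1-a))=2.070380160; dist=6371·c=13190.392 ≈ 13190.4 km; running total=37168.9 km
Leg 3 bearing: y=sinΔλ·cosφ2=-0.00221453, x=cosφ1·sinφ2-sinφ1·cosφ2·cosΔλ=-0.87777921; θ=atan2(y, x)=-179.8555° <0 so +360° → 180.1445° ≈ 180.1°
Leg 4: φ1=-1.2850196, φ2=1.1972767, Δφ=2.4822963, Δλ=-0.2468454 rad; a=sin²(Δφ/2)+cosφ1·cosφ2·sin²(Δλ/2)=0.8967707348; c=2·atan2(√a, √(1-a))=2.487403282; dist=6371·c=15847.246 ≈ 15847.2 km; running total=53016.1 km
Leg 4 bearing: y=sinΔλ·cosφ2=-0.08916063, x=cosφ1·sinφ2-sinφ1·cosφ2·cosΔλ=0.60194877; θ=atan2(y, x)=-8.4254° <0 so +360° → 351.5746° ≈ 351.6°
Leg 5: φ1=1.1972767, φ2=0.2806263, Δφ=-0.9166504, Δλ=0.7385151 rad; a=sin²(Δφ/2)+cosφ1·cosφ2·sin²(Δλ/2)=0.2414329505; c=2·atan2(√a, √(1-a))=1.027297165; dist=6371·c=6544.910 ≈ 6544.9 km; running total=59561.0 km
Leg 5 bearing: y=sinΔλ·cosφ2=0.64685689, x=cosφ1·sinφ2-sinφ1·cosφ2·cosΔλ=-0.56048951; θ=atan2(y, x)=130.9083° ≈ 130.9°

Leg 1: dist=8653.3 km, bearing=149.6°
Leg 2: dist=15325.2 km, bearing=227.6°
Leg 3: dist=13190.4 km, bearing=180.1°
Leg 4: dist=15847.2 km, bearing=351.6°
Leg 5: dist=6544.9 km, bearing=130.9°
Total: 59561.0 km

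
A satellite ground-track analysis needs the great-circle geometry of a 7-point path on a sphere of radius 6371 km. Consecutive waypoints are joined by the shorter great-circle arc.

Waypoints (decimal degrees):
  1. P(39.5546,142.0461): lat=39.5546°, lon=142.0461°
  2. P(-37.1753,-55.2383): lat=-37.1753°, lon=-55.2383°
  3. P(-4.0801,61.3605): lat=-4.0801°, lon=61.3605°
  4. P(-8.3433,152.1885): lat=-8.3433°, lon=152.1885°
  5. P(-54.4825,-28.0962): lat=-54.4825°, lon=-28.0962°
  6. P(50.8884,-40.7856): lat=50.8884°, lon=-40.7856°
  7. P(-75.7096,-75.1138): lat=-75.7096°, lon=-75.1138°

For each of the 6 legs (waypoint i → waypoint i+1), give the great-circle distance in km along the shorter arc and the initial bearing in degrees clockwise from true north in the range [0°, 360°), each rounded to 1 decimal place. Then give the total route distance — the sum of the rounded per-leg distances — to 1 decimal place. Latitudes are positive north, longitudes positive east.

Leg 1: φ1=0.6903580, φ2=-0.6488314, Δφ=-1.3391894, Δλ=-3.4432623 rad; a=sin²(Δφ/2)+cosφ1·cosφ2·sin²(Δλ/2)=0.9856976843; c=2·atan2(√a, √(1-a))=2.901834224; dist=6371·c=18487.586 ≈ 18487.6 km; running total=18487.6 km
Leg 1 bearing: y=sinΔλ·cosφ2=0.23673833, x=cosφ1·sinφ2-sinφ1·cosφ2·cosΔλ=0.01860107; θ=atan2(y, x)=85.5074° ≈ 85.5°
Leg 2: φ1=-0.6488314, φ2=-0.0712112, Δφ=0.5776202, Δλ=2.0350330 rad; a=sin²(Δφ/2)+cosφ1·cosφ2·sin²(Δλ/2)=0.6564288408; c=2·atan2(√a, √(1-a))=1.888996594; dist=6371·c=12034.797 ≈ 12034.8 km; running total=30522.4 km
Leg 2 bearing: y=sinΔλ·cosφ2=0.89189741, x=cosφ1·sinφ2-sinφ1·cosφ2·cosΔλ=-0.32655641; θ=atan2(y, x)=110.1095° ≈ 110.1°
Leg 3: φ1=-0.0712112, φ2=-0.1456181, Δφ=-0.0744069, Δλ=1.5852477 rad; a=sin²(Δφ/2)+cosφ1·cosφ2·sin²(Δλ/2)=0.5019686753; c=2·atan2(√a, √(1-a))=1.574733688; dist=6371·c=10032.628 ≈ 10032.6 km; running total=40555.0 km
Leg 3 bearing: y=sinΔλ·cosφ2=0.98931310, x=cosφ1·sinφ2-sinφ1·cosφ2·cosΔλ=-0.14575352; θ=atan2(y, x)=98.3810° ≈ 98.4°
Leg 4: φ1=-0.1456181, φ2=-0.9508990, Δφ=-0.8052810, Δλ=-3.1465616 rad; a=sin²(Δφ/2)+cosφ1·cosφ2·sin²(Δλ/2)=0.7283451425; c=2·atan2(√a, √(1-a))=2.045067612; dist=6371·c=13029.126 ≈ 13029.1 km; running total=53584.1 km
Leg 4 bearing: y=sinΔλ·cosφ2=0.00288671, x=cosφ1·sinφ2-sinφ1·cosφ2·cosΔλ=-0.88962107; θ=atan2(y, x)=179.8141° ≈ 179.8°
Leg 5: φ1=-0.9508990, φ2=0.8881701, Δφ=1.8390691, Δλ=-0.2214718 rad; a=sin²(Δφ/2)+cosφ1·cosφ2·sin²(Δλ/2)=0.6370088557; c=2·atan2(√a, √(1-a))=1.848364498; dist=6371·c=11775.930 ≈ 11775.9 km; running total=65360.0 km
Leg 5 bearing: y=sinΔλ·cosφ2=-0.13857237, x=cosφ1·sinφ2-sinφ1·cosφ2·cosΔλ=0.95168902; θ=atan2(y, x)=-8.2844° <0 so +360° → 351.7156° ≈ 351.7°
Leg 6: φ1=0.8881701, φ2=-1.3213818, Δφ=-2.2095519, Δλ=-0.5991401 rad; a=sin²(Δφ/2)+cosφ1·cosφ2·sin²(Δλ/2)=0.8116593778; c=2·atan2(√a, √(1-a))=2.243775995; dist=6371·c=14295.097 ≈ 14295.1 km; running total=79655.1 km
Leg 6 bearing: y=sinΔλ·cosφ2=-0.13919923, x=cosφ1·sinφ2-sinφ1·cosφ2·cosΔλ=-0.76947859; θ=atan2(y, x)=-169.7460° <0 so +360° → 190.2540° ≈ 190.3°

Leg 1: dist=18487.6 km, bearing=85.5°
Leg 2: dist=12034.8 km, bearing=110.1°
Leg 3: dist=10032.6 km, bearing=98.4°
Leg 4: dist=13029.1 km, bearing=179.8°
Leg 5: dist=11775.9 km, bearing=351.7°
Leg 6: dist=14295.1 km, bearing=190.3°
Total: 79655.1 km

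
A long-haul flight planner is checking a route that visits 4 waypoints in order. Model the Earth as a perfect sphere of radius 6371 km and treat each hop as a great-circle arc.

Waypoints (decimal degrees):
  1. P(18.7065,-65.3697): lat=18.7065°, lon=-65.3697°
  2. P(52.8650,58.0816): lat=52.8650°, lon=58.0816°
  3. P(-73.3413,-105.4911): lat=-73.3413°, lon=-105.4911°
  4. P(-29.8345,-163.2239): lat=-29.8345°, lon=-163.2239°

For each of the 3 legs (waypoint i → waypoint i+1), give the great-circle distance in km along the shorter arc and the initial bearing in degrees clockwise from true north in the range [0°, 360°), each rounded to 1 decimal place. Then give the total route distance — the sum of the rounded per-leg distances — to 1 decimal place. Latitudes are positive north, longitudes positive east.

Leg 1: dist=10386.9 km, bearing=30.3°
Leg 2: dist=17612.9 km, bearing=192.7°
Leg 3: dist=5832.8 km, bearing=292.3°
Total: 33832.6 km

Leg 1: φ1=0.3264900, φ2=0.9226683, Δφ=0.5961783, Δλ=2.1546317 rad; a=sin²(Δφ/2)+cosφ1·cosφ2·sin²(Δλ/2)=0.5297556296; c=2·atan2(√a, √(1-a))=1.630342769; dist=6371·c=10386.914 ≈ 10386.9 km; running total=10386.9 km
Leg 1 bearing: y=sinΔλ·cosφ2=0.50369581, x=cosφ1·sinφ2-sinφ1·cosφ2·cosΔλ=0.86182884; θ=atan2(y, x)=30.3041° ≈ 30.3°
Leg 2: φ1=0.9226683, φ2=-1.2800472, Δφ=-2.2027155, Δλ=-2.8548822 rad; a=sin²(Δφ/2)+cosφ1·cosφ2·sin²(Δλ/2)=0.9648762467; c=2·atan2(√a, √(1-a))=2.764536366; dist=6371·c=17612.861 ≈ 17612.9 km; running total=27999.8 km
Leg 2 bearing: y=sinΔλ·cosφ2=-0.08106986, x=cosφ1·sinφ2-sinφ1·cosφ2·cosΔλ=-0.35914897; θ=atan2(y, x)=-167.2799° <0 so +360° → 192.7201° ≈ 192.7°
Leg 3: φ1=-1.2800472, φ2=-0.5207103, Δφ=0.7593369, Δλ=-1.0076274 rad; a=sin²(Δφ/2)+cosφ1·cosφ2·sin²(Δλ/2)=0.1953116588; c=2·atan2(√a, √(1-a))=0.915522116; dist=6371·c=5832.791 ≈ 5832.8 km; running total=33832.6 km
Leg 3 bearing: y=sinΔλ·cosφ2=-0.73350118, x=cosφ1·sinφ2-sinφ1·cosφ2·cosΔλ=0.30105826; θ=atan2(y, x)=-67.6848° <0 so +360° → 292.3152° ≈ 292.3°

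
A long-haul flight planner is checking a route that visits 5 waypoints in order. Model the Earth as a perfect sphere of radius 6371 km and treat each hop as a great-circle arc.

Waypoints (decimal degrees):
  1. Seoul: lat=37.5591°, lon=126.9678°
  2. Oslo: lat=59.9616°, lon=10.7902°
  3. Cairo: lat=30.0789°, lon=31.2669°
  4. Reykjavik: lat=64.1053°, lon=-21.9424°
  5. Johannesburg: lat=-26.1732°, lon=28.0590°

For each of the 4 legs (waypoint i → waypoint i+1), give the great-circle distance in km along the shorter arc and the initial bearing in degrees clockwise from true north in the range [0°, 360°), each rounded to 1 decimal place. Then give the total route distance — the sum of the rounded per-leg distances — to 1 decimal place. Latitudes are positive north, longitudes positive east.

Leg 1: dist=7711.4 km, bearing=331.3°
Leg 2: dist=3657.6 km, bearing=146.1°
Leg 3: dist=5267.8 km, bearing=331.6°
Leg 4: dist=10933.8 km, bearing=136.0°
Total: 27570.6 km

Leg 1: φ1=0.6555300, φ2=1.0465273, Δφ=0.3909974, Δλ=-2.0276816 rad; a=sin²(Δφ/2)+cosφ1·cosφ2·sin²(Δλ/2)=0.3236766793; c=2·atan2(√a, √(1-a))=1.210398381; dist=6371·c=7711.448 ≈ 7711.4 km; running total=7711.4 km
Leg 1 bearing: y=sinΔλ·cosφ2=-0.44923624, x=cosφ1·sinφ2-sinφ1·cosφ2·cosΔλ=0.82086975; θ=atan2(y, x)=-28.6905° <0 so +360° → 331.3095° ≈ 331.3°
Leg 2: φ1=1.0465273, φ2=0.5249758, Δφ=-0.5215515, Δλ=0.3573858 rad; a=sin²(Δφ/2)+cosφ1·cosφ2·sin²(Δλ/2)=0.0801614194; c=2·atan2(√a, √(1-a))=0.574107830; dist=6371·c=3657.641 ≈ 3657.6 km; running total=11369.0 km
Leg 2 bearing: y=sinΔλ·cosφ2=0.30271743, x=cosφ1·sinφ2-sinφ1·cosφ2·cosΔλ=-0.45089291; θ=atan2(y, x)=146.1236° ≈ 146.1°
Leg 3: φ1=0.5249758, φ2=1.1188486, Δφ=0.5938727, Δλ=-0.9286775 rad; a=sin²(Δφ/2)+cosφ1·cosφ2·sin²(Δλ/2)=0.1614008071; c=2·atan2(√a, √(1-a))=0.826847970; dist=6371·c=5267.848 ≈ 5267.8 km; running total=16636.8 km
Leg 3 bearing: y=sinΔλ·cosφ2=-0.34973672, x=cosφ1·sinφ2-sinφ1·cosφ2·cosΔλ=0.64736896; θ=atan2(y, x)=-28.3798° <0 so +360° → 331.6202° ≈ 331.6°
Leg 4: φ1=1.1188486, φ2=-0.4568085, Δφ=-1.5756571, Δλ=0.8726891 rad; a=sin²(Δφ/2)+cosφ1·cosφ2·sin²(Δλ/2)=0.5724368600; c=2·atan2(√a, √(1-a))=1.716181672; dist=6371·c=10933.793 ≈ 10933.8 km; running total=27570.6 km
Leg 4 bearing: y=sinΔλ·cosφ2=0.68751201, x=cosφ1·sinφ2-sinφ1·cosφ2·cosΔλ=-0.71157490; θ=atan2(y, x)=135.9853° ≈ 136.0°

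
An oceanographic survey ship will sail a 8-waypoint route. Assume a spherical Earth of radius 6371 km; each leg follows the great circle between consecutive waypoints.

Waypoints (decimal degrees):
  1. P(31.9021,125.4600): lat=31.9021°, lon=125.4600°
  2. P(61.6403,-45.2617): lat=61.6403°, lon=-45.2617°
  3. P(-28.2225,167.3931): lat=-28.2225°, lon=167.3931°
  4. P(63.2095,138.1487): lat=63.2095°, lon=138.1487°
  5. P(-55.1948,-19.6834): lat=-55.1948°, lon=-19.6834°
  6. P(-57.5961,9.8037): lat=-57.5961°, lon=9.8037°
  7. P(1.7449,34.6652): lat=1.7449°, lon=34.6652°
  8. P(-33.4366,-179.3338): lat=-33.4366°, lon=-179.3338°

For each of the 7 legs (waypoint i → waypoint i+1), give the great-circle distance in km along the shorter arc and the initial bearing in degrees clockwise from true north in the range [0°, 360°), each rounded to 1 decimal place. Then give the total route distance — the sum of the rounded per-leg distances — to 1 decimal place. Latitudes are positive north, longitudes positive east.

Leg 1: dist=9580.0 km, bearing=355.6°
Leg 2: dist=15591.9 km, bearing=312.0°
Leg 3: dist=10489.7 km, bearing=347.2°
Leg 4: dist=18482.8 km, bearing=295.3°
Leg 5: dist=1819.4 km, bearing=110.6°
Leg 6: dist=6960.2 km, bearing=28.3°
Leg 7: dist=15022.0 km, bearing=138.6°
Total: 77946.0 km

Leg 1: φ1=0.5567967, φ2=1.0758262, Δφ=0.5190295, Δλ=-2.9796558 rad; a=sin²(Δφ/2)+cosφ1·cosφ2·sin²(Δλ/2)=0.4664684838; c=2·atan2(√a, √(1-a))=1.503682924; dist=6371·c=9579.964 ≈ 9580.0 km; running total=9580.0 km
Leg 1 bearing: y=sinΔλ·cosφ2=-0.07658514, x=cosφ1·sinφ2-sinφ1·cosφ2·cosΔλ=0.99480514; θ=atan2(y, x)=-4.4022° <0 so +360° → 355.5978° ≈ 355.6°
Leg 2: φ1=1.0758262, φ2=-0.4925755, Δφ=-1.5684017, Δλ=3.7115264 rad; a=sin²(Δφ/2)+cosφ1·cosφ2·sin²(Δλ/2)=0.8842608382; c=2·atan2(√a, √(1-a))=2.447323744; dist=6371·c=15591.900 ≈ 15591.9 km; running total=25171.9 km
Leg 2 bearing: y=sinΔλ·cosφ2=-0.47543028, x=cosφ1·sinφ2-sinφ1·cosφ2·cosΔλ=0.42818276; θ=atan2(y, x)=-47.9931° <0 so +360° → 312.0069° ≈ 312.0°
Leg 3: φ1=-0.4925755, φ2=1.1032139, Δφ=1.5957894, Δλ=-0.5104111 rad; a=sin²(Δφ/2)+cosφ1·cosφ2·sin²(Δλ/2)=0.5378046133; c=2·atan2(√a, √(1-a))=1.646477779; dist=6371·c=10489.710 ≈ 10489.7 km; running total=35661.6 km
Leg 3 bearing: y=sinΔλ·cosφ2=-0.22019759, x=cosφ1·sinφ2-sinφ1·cosφ2·cosΔλ=0.97252057; θ=atan2(y, x)=-12.7578° <0 so +360° → 347.2422° ≈ 347.2°
Leg 4: φ1=1.1032139, φ2=-0.9633310, Δφ=-2.0665449, Δλ=-2.7546898 rad; a=sin²(Δφ/2)+cosφ1·cosφ2·sin²(Δλ/2)=0.9856077000; c=2·atan2(√a, √(1-a))=2.901077531; dist=6371·c=18482.765 ≈ 18482.8 km; running total=54144.4 km
Leg 4 bearing: y=sinΔλ·cosφ2=-0.21537091, x=cosφ1·sinφ2-sinφ1·cosφ2·cosΔλ=0.10176453; θ=atan2(y, x)=-64.7089° <0 so +360° → 295.2911° ≈ 295.3°
Leg 5: φ1=-0.9633310, φ2=-1.0052416, Δφ=-0.0419106, Δλ=0.5146470 rad; a=sin²(Δφ/2)+cosφ1·cosφ2·sin²(Δλ/2)=0.0202496713; c=2·atan2(√a, √(1-a))=0.285572057; dist=6371·c=1819.380 ≈ 1819.4 km; running total=55963.8 km
Leg 5 bearing: y=sinΔλ·cosφ2=0.26377702, x=cosφ1·sinφ2-sinφ1·cosφ2·cosΔλ=-0.09889475; θ=atan2(y, x)=110.5519° ≈ 110.6°
Leg 6: φ1=-1.0052416, φ2=0.0304543, Δφ=1.0356958, Δλ=0.4339150 rad; a=sin²(Δφ/2)+cosφ1·cosφ2·sin²(Δλ/2)=0.2698558159; c=2·atan2(√a, √(1-a))=1.092476332; dist=6371·c=6960.167 ≈ 6960.2 km; running total=62924.0 km
Leg 6 bearing: y=sinΔλ·cosφ2=0.42023128, x=cosφ1·sinφ2-sinφ1·cosφ2·cosΔλ=0.78201042; θ=atan2(y, x)=28.2524° ≈ 28.3°
Leg 7: φ1=0.0304543, φ2=-0.5835788, Δφ=-0.6140330, Δλ=-3.7349871 rad; a=sin²(Δφ/2)+cosφ1·cosφ2·sin²(Δλ/2)=0.8541470229; c=2·atan2(√a, √(1-a))=2.357874949; dist=6371·c=15022.021 ≈ 15022.0 km; running total=77946.0 km
Leg 7 bearing: y=sinΔλ·cosφ2=0.46663219, x=cosφ1·sinφ2-sinφ1·cosφ2·cosΔλ=-0.52969231; θ=atan2(y, x)=138.6216° ≈ 138.6°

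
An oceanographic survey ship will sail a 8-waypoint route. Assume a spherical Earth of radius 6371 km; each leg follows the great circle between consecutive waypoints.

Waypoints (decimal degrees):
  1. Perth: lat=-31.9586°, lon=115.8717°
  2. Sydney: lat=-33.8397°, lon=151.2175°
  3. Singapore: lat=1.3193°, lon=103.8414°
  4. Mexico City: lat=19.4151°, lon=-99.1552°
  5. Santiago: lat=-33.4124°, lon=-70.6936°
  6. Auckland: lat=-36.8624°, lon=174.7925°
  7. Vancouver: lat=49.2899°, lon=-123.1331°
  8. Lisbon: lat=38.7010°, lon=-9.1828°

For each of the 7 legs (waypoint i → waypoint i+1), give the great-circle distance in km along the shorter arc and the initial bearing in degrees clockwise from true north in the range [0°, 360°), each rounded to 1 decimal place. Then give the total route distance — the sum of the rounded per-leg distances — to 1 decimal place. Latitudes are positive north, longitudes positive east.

Leg 1: dist=3290.4 km, bearing=103.3°
Leg 2: dist=6301.1 km, bearing=298.3°
Leg 3: dist=16607.0 km, bearing=46.3°
Leg 4: dist=6604.8 km, bearing=152.5°
Leg 5: dist=9668.2 km, bearing=226.8°
Leg 6: dist=11357.7 km, bearing=36.1°
Leg 7: dist=8283.4 km, bearing=47.7°
Total: 62112.6 km

Leg 1: φ1=-0.5577828, φ2=-0.5906142, Δφ=-0.0328314, Δλ=0.6169006 rad; a=sin²(Δφ/2)+cosφ1·cosφ2·sin²(Δλ/2)=0.0652167351; c=2·atan2(√a, √(1-a))=0.516472483; dist=6371·c=3290.446 ≈ 3290.4 km; running total=3290.4 km
Leg 1 bearing: y=sinΔλ·cosφ2=0.48050958, x=cosφ1·sinφ2-sinφ1·cosφ2·cosΔλ=-0.11386218; θ=atan2(y, x)=103.3310° ≈ 103.3°
Leg 2: φ1=-0.5906142, φ2=0.0230261, Δφ=0.6136403, Δλ=-0.8268689 rad; a=sin²(Δφ/2)+cosφ1·cosφ2·sin²(Δλ/2)=0.2252515976; c=2·atan2(√a, √(1-a))=0.989034480; dist=6371·c=6301.139 ≈ 6301.1 km; running total=9591.5 km
Leg 2 bearing: y=sinΔλ·cosφ2=-0.73561962, x=cosφ1·sinφ2-sinφ1·cosφ2·cosΔλ=0.39612755; θ=atan2(y, x)=-61.6978° <0 so +360° → 298.3022° ≈ 298.3°
Leg 3: φ1=0.0230261, φ2=0.3388574, Δφ=0.3158313, Δλ=-3.5429590 rad; a=sin²(Δφ/2)+cosφ1·cosφ2·sin²(Δλ/2)=0.9301493560; c=2·atan2(√a, √(1-a))=2.606651661; dist=6371·c=16606.978 ≈ 16607.0 km; running total=26198.5 km
Leg 3 bearing: y=sinΔλ·cosφ2=0.36846072, x=cosφ1·sinφ2-sinφ1·cosφ2·cosΔλ=0.35231069; θ=atan2(y, x)=46.2836° ≈ 46.3°
Leg 4: φ1=0.3388574, φ2=-0.5831564, Δφ=-0.9220138, Δλ=0.4967486 rad; a=sin²(Δφ/2)+cosφ1·cosφ2·sin²(Δλ/2)=0.2454671644; c=2·atan2(√a, √(1-a))=1.036697396; dist=6371·c=6604.799 ≈ 6604.8 km; running total=32803.3 km
Leg 4 bearing: y=sinΔλ·cosφ2=0.39780638, x=cosφ1·sinφ2-sinφ1·cosφ2·cosΔλ=-0.76328384; θ=atan2(y, x)=152.4725° ≈ 152.5°
Leg 5: φ1=-0.5831564, φ2=-0.6433703, Δφ=-0.0602139, Δλ=4.2845407 rad; a=sin²(Δφ/2)+cosφ1·cosφ2·sin²(Δλ/2)=0.4733802453; c=2·atan2(√a, √(1-a))=1.517531635; dist=6371·c=9668.194 ≈ 9668.2 km; running total=42471.5 km
Leg 5 bearing: y=sinΔλ·cosφ2=-0.72795994, x=cosφ1·sinφ2-sinφ1·cosφ2·cosΔλ=-0.68354947; θ=atan2(y, x)=-133.1979° <0 so +360° → 226.8021° ≈ 226.8°
Leg 6: φ1=-0.6433703, φ2=0.8602710, Δφ=1.5036413, Δλ=-5.1997826 rad; a=sin²(Δφ/2)+cosφ1·cosφ2·sin²(Δλ/2)=0.6051716095; c=2·atan2(√a, √(1-a))=1.782722347; dist=6371·c=11357.724 ≈ 11357.7 km; running total=53829.2 km
Leg 6 bearing: y=sinΔλ·cosφ2=0.57628383, x=cosφ1·sinφ2-sinφ1·cosφ2·cosΔλ=0.78971683; θ=atan2(y, x)=36.1195° ≈ 36.1°
Leg 7: φ1=0.8602710, φ2=0.6754599, Δφ=-0.1848112, Δλ=1.9888079 rad; a=sin²(Δφ/2)+cosφ1·cosφ2·sin²(Δλ/2)=0.3663375387; c=2·atan2(√a, √(1-a))=1.300180479; dist=6371·c=8283.4498 ≈ 8283.4 km; running total=62112.6 km
Leg 7 bearing: y=sinΔλ·cosφ2=0.71322376, x=cosφ1·sinφ2-sinφ1·cosφ2·cosΔλ=0.64795776; θ=atan2(y, x)=47.7451° ≈ 47.7°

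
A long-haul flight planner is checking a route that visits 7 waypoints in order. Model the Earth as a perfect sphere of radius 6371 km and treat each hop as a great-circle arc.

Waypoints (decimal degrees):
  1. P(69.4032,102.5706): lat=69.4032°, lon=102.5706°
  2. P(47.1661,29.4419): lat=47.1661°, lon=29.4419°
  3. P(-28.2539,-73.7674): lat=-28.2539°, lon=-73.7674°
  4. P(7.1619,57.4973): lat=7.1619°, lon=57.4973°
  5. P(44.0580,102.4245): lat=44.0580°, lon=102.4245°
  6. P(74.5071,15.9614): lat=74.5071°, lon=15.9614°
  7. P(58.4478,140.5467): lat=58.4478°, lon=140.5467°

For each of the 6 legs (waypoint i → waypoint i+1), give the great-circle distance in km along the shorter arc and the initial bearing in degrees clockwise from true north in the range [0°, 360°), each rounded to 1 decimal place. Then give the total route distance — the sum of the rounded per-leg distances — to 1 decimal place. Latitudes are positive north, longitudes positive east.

Leg 1: φ1=1.2113144, φ2=0.8232037, Δφ=-0.3881106, Δλ=-1.2763366 rad; a=sin²(Δφ/2)+cosφ1·cosφ2·sin²(Δλ/2)=0.1220668618; c=2·atan2(√a, √(1-a))=0.713820103; dist=6371·c=4547.748 ≈ 4547.7 km; running total=4547.7 km
Leg 1 bearing: y=sinΔλ·cosφ2=-0.65061285, x=cosφ1·sinφ2-sinφ1·cosφ2·cosΔλ=0.07327409; θ=atan2(y, x)=-83.5742° <0 so +360° → 276.4258° ≈ 276.4°
Leg 2: φ1=0.8232037, φ2=-0.4931236, Δφ=-1.3163273, Δλ=-1.8013421 rad; a=sin²(Δφ/2)+cosφ1·cosφ2·sin²(Δλ/2)=0.7419952171; c=2·atan2(√a, √(1-a))=2.076005433; dist=6371·c=13226.231 ≈ 13226.2 km; running total=17773.9 km
Leg 2 bearing: y=sinΔλ·cosφ2=-0.85755261, x=cosφ1·sinφ2-sinφ1·cosφ2·cosΔλ=-0.17423198; θ=atan2(y, x)=-101.4847° <0 so +360° → 258.5153° ≈ 258.5°
Leg 3: φ1=-0.4931236, φ2=0.1249987, Δφ=0.6181223, Δλ=2.2910012 rad; a=sin²(Δφ/2)+cosφ1·cosφ2·sin²(Δλ/2)=0.8177227013; c=2·atan2(√a, √(1-a))=2.259381547; dist=6371·c=14394.520 ≈ 14394.5 km; running total=32168.4 km
Leg 3 bearing: y=sinΔλ·cosφ2=0.74580595, x=cosφ1·sinφ2-sinφ1·cosφ2·cosΔλ=-0.19995655; θ=atan2(y, x)=105.0085° ≈ 105.0°
Leg 4: φ1=0.1249987, φ2=0.7689572, Δφ=0.6439584, Δλ=0.7841276 rad; a=sin²(Δφ/2)+cosφ1·cosφ2·sin²(Δλ/2)=0.2042378550; c=2·atan2(√a, √(1-a))=0.937848289; dist=6371·c=5975.031 ≈ 5975.0 km; running total=38143.4 km
Leg 4 bearing: y=sinΔλ·cosφ2=0.50750649, x=cosφ1·sinφ2-sinφ1·cosφ2·cosΔλ=0.62652708; θ=atan2(y, x)=39.0086° ≈ 39.0°
Leg 5: φ1=0.7689572, φ2=1.3003942, Δφ=0.5314370, Δλ=-1.5090658 rad; a=sin²(Δφ/2)+cosφ1·cosφ2·sin²(Δλ/2)=0.1590196530; c=2·atan2(√a, √(1-a))=0.820356249; dist=6371·c=5226.490 ≈ 5226.5 km; running total=43369.9 km
Leg 5 bearing: y=sinΔλ·cosφ2=-0.26661017, x=cosφ1·sinφ2-sinφ1·cosφ2·cosΔλ=0.68106433; θ=atan2(y, x)=-21.3784° <0 so +360° → 338.6216° ≈ 338.6°
Leg 6: φ1=1.3003942, φ2=1.0201066, Δφ=-0.2802877, Δλ=2.1744237 rad; a=sin²(Δφ/2)+cosφ1·cosφ2·sin²(Δλ/2)=0.1290713137; c=2·atan2(√a, √(1-a))=0.734960304; dist=6371·c=4682.432 ≈ 4682.4 km; running total=48052.3 km
Leg 6 bearing: y=sinΔλ·cosφ2=0.43080303, x=cosφ1·sinφ2-sinφ1·cosφ2·cosΔλ=0.51386417; θ=atan2(y, x)=39.9751° ≈ 40.0°

Leg 1: dist=4547.7 km, bearing=276.4°
Leg 2: dist=13226.2 km, bearing=258.5°
Leg 3: dist=14394.5 km, bearing=105.0°
Leg 4: dist=5975.0 km, bearing=39.0°
Leg 5: dist=5226.5 km, bearing=338.6°
Leg 6: dist=4682.4 km, bearing=40.0°
Total: 48052.3 km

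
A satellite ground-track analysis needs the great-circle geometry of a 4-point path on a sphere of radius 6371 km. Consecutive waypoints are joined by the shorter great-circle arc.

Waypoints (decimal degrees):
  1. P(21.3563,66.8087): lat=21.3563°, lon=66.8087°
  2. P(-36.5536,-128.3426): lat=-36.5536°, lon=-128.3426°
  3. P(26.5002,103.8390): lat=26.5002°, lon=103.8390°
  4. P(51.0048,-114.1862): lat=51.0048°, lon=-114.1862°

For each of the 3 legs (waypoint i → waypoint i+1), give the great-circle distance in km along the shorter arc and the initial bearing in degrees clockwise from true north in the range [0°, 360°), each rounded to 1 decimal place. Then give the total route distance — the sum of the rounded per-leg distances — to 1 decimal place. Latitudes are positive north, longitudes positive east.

Leg 1: dist=17778.7 km, bearing=142.4°
Leg 2: dist=15006.3 km, bearing=272.6°
Leg 3: dist=10625.4 km, bearing=22.9°
Total: 43410.4 km

Leg 1: φ1=0.3727378, φ2=-0.6379807, Δφ=-1.0107184, Δλ=-3.4060327 rad; a=sin²(Δφ/2)+cosφ1·cosφ2·sin²(Δλ/2)=0.9695113681; c=2·atan2(√a, √(1-a))=2.790573432; dist=6371·c=17778.743 ≈ 17778.7 km; running total=17778.7 km
Leg 1 bearing: y=sinΔλ·cosφ2=0.20995761, x=cosφ1·sinφ2-sinφ1·cosφ2·cosΔλ=-0.27231251; θ=atan2(y, x)=142.3672° ≈ 142.4°
Leg 2: φ1=-0.6379807, φ2=0.4625157, Δφ=1.1004964, Δλ=4.0523334 rad; a=sin²(Δφ/2)+cosφ1·cosφ2·sin²(Δλ/2)=0.8532734651; c=2·atan2(√a, √(1-a))=2.355403054; dist=6371·c=15006.273 ≈ 15006.3 km; running total=32785.0 km
Leg 2 bearing: y=sinΔλ·cosφ2=-0.70695946, x=cosφ1·sinφ2-sinφ1·cosφ2·cosΔλ=0.03161904; θ=atan2(y, x)=-87.4391° <0 so +360° → 272.5609° ≈ 272.6°
Leg 3: φ1=0.4625157, φ2=0.8902017, Δφ=0.4276860, Δλ=-3.8052576 rad; a=sin²(Δφ/2)+cosφ1·cosφ2·sin²(Δλ/2)=0.5484110031; c=2·atan2(√a, √(1-a))=1.667770251; dist=6371·c=10625.364 ≈ 10625.4 km; running total=43410.4 km
Leg 3 bearing: y=sinΔλ·cosφ2=0.38762629, x=cosφ1·sinφ2-sinφ1·cosφ2·cosΔλ=0.91671771; θ=atan2(y, x)=22.9207° ≈ 22.9°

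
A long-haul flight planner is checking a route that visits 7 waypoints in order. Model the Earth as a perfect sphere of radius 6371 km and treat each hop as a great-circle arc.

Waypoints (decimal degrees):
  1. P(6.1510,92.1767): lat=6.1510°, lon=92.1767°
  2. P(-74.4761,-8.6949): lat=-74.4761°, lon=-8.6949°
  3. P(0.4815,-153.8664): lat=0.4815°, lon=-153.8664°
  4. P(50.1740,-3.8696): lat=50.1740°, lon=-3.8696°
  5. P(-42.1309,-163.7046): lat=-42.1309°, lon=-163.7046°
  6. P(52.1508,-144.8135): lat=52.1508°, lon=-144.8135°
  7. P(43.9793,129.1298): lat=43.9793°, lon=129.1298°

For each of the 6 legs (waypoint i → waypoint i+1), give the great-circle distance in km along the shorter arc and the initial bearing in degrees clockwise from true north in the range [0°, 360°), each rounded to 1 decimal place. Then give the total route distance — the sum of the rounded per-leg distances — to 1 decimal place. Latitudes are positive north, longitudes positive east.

Leg 1: dist=10988.9 km, bearing=195.4°
Leg 2: dist=11471.6 km, bearing=215.9°
Leg 3: dist=13703.8 km, bearing=22.5°
Leg 4: dist=18231.1 km, bearing=292.3°
Leg 5: dist=10640.4 km, bearing=11.5°
Leg 6: dist=6075.9 km, bearing=298.3°
Total: 71111.7 km

Leg 1: φ1=0.1073552, φ2=-1.2998532, Δφ=-1.4072084, Δλ=-1.7605415 rad; a=sin²(Δφ/2)+cosφ1·cosφ2·sin²(Δλ/2)=0.5767144336; c=2·atan2(√a, √(1-a))=1.724833625; dist=6371·c=10988.915 ≈ 10988.9 km; running total=10988.9 km
Leg 1 bearing: y=sinΔλ·cosφ2=-0.26283679, x=cosφ1·sinφ2-sinφ1·cosφ2·cosΔλ=-0.95256307; θ=atan2(y, x)=-164.5744° <0 so +360° → 195.4256° ≈ 195.4°
Leg 2: φ1=-1.2998532, φ2=0.0084038, Δφ=1.3082569, Δλ=-2.5337207 rad; a=sin²(Δφ/2)+cosφ1·cosφ2·sin²(Δλ/2)=0.6138929782; c=2·atan2(√a, √(1-a))=1.800599583; dist=6371·c=11471.620 ≈ 11471.6 km; running total=22460.5 km
Leg 2 bearing: y=sinΔλ·cosφ2=-0.57110179, x=cosφ1·sinφ2-sinφ1·cosφ2·cosΔλ=-0.78864207; θ=atan2(y, x)=-144.0895° <0 so +360° → 215.9105° ≈ 215.9°
Leg 3: φ1=0.0084038, φ2=0.8757015, Δφ=0.8672977, Δλ=2.6179380 rad; a=sin²(Δφ/2)+cosφ1·cosφ2·sin²(Δλ/2)=0.7740808539; c=2·atan2(√a, √(1-a))=2.150961042; dist=6371·c=13703.773 ≈ 13703.8 km; running total=36164.3 km
Leg 3 bearing: y=sinΔλ·cosφ2=0.32026011, x=cosφ1·sinφ2-sinφ1·cosφ2·cosΔλ=0.77262682; θ=atan2(y, x)=22.5144° ≈ 22.5°
Leg 4: φ1=0.8757015, φ2=-0.7353229, Δφ=-1.6110244, Δλ=-2.7896470 rad; a=sin²(Δφ/2)+cosφ1·cosφ2·sin²(Δλ/2)=0.9805245258; c=2·atan2(√a, √(1-a))=2.861569544; dist=6371·c=18231.060 ≈ 18231.1 km; running total=54395.4 km
Leg 4 bearing: y=sinΔλ·cosφ2=-0.25565283, x=cosφ1·sinφ2-sinφ1·cosφ2·cosΔλ=0.10500644; θ=atan2(y, x)=-67.6702° <0 so +360° → 292.3298° ≈ 292.3°
Leg 5: φ1=-0.7353229, φ2=0.9102032, Δφ=1.6455261, Δλ=0.3297119 rad; a=sin²(Δφ/2)+cosφ1·cosφ2·sin²(Δλ/2)=0.5495854237; c=2·atan2(√a, √(1-a))=1.670130453; dist=6371·c=10640.401 ≈ 10640.4 km; running total=65035.8 km
Leg 5 bearing: y=sinΔλ·cosφ2=0.19866080, x=cosφ1·sinφ2-sinφ1·cosφ2·cosΔλ=0.97503796; θ=atan2(y, x)=11.5162° ≈ 11.5°
Leg 6: φ1=0.9102032, φ2=0.7675836, Δφ=-0.1426196, Δλ=4.7812125 rad; a=sin²(Δφ/2)+cosφ1·cosφ2·sin²(Δλ/2)=0.2106597758; c=2·atan2(√a, √(1-a))=0.953686548; dist=6371·c=6075.937 ≈ 6075.9 km; running total=71111.7 km
Leg 6 bearing: y=sinΔλ·cosφ2=-0.71788716, x=cosφ1·sinφ2-sinφ1·cosφ2·cosΔλ=0.38699737; θ=atan2(y, x)=-61.6719° <0 so +360° → 298.3281° ≈ 298.3°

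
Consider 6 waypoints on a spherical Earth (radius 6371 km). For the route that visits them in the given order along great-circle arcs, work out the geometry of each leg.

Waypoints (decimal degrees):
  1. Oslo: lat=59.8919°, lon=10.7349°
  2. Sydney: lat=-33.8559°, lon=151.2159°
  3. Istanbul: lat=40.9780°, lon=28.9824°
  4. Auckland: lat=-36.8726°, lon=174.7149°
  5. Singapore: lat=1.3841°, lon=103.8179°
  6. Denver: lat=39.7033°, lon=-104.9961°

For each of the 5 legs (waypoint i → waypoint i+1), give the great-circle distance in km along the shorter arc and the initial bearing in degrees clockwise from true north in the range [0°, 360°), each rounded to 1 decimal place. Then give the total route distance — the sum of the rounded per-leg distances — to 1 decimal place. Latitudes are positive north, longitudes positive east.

Leg 1: dist=15950.5 km, bearing=62.5°
Leg 2: dist=14945.2 km, bearing=296.6°
Leg 3: dist=17035.3 km, bearing=92.5°
Leg 4: dist=8415.9 km, bearing=282.9°
Leg 5: dist=14587.0 km, bearing=29.5°
Total: 70933.9 km

Leg 1: φ1=1.0453109, φ2=-0.5908969, Δφ=-1.6362078, Δλ=2.4518560 rad; a=sin²(Δφ/2)+cosφ1·cosφ2·sin²(Δλ/2)=0.9016473215; c=2·atan2(√a, √(1-a))=2.503602894; dist=6371·c=15950.454 ≈ 15950.5 km; running total=15950.5 km
Leg 1 bearing: y=sinΔλ·cosφ2=0.52843811, x=cosφ1·sinφ2-sinφ1·cosφ2·cosΔλ=0.27471964; θ=atan2(y, x)=62.5314° ≈ 62.5°
Leg 2: φ1=-0.5908969, φ2=0.7152010, Δφ=1.3060979, Δλ=-2.1333770 rad; a=sin²(Δφ/2)+cosφ1·cosφ2·sin²(Δλ/2)=0.8498652758; c=2·atan2(√a, √(1-a))=2.345816590; dist=6371·c=14945.197 ≈ 14945.2 km; running total=30895.7 km
Leg 2 bearing: y=sinΔλ·cosφ2=-0.63860788, x=cosφ1·sinφ2-sinφ1·cosφ2·cosΔλ=0.32024543; θ=atan2(y, x)=-63.3674° <0 so +360° → 296.6326° ≈ 296.6°
Leg 3: φ1=0.7152010, φ2=-0.6435483, Δφ=-1.3587493, Δλ=2.5435120 rad; a=sin²(Δφ/2)+cosφ1·cosφ2·sin²(Δλ/2)=0.9462997312; c=2·atan2(√a, √(1-a))=2.673874676; dist=6371·c=17035.256 ≈ 17035.3 km; running total=47931.0 km
Leg 3 bearing: y=sinΔλ·cosφ2=0.45042996, x=cosφ1·sinφ2-sinφ1·cosφ2·cosΔλ=-0.01946921; θ=atan2(y, x)=92.4750° ≈ 92.5°
Leg 4: φ1=-0.6435483, φ2=0.0241571, Δφ=0.6677054, Δλ=-1.2373861 rad; a=sin²(Δφ/2)+cosφ1·cosφ2·sin²(Δλ/2)=0.3763827551; c=2·atan2(√a, √(1-a))=1.320971230; dist=6371·c=8415.908 ≈ 8415.9 km; running total=56346.9 km
Leg 4 bearing: y=sinΔλ·cosφ2=-0.94465608, x=cosφ1·sinφ2-sinφ1·cosφ2·cosΔλ=0.21563860; θ=atan2(y, x)=-77.1413° <0 so +360° → 282.8587° ≈ 282.9°
Leg 5: φ1=0.0241571, φ2=0.6929533, Δφ=0.6687962, Δλ=-3.6444918 rad; a=sin²(Δφ/2)+cosφ1·cosφ2·sin²(Δλ/2)=0.8292400556; c=2·atan2(√a, √(1-a))=2.289593777; dist=6371·c=14587.002 ≈ 14587.0 km; running total=70933.9 km
Leg 5 bearing: y=sinΔλ·cosφ2=0.37080806, x=cosφ1·sinφ2-sinφ1·cosφ2·cosΔλ=0.65490864; θ=atan2(y, x)=29.5185° ≈ 29.5°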